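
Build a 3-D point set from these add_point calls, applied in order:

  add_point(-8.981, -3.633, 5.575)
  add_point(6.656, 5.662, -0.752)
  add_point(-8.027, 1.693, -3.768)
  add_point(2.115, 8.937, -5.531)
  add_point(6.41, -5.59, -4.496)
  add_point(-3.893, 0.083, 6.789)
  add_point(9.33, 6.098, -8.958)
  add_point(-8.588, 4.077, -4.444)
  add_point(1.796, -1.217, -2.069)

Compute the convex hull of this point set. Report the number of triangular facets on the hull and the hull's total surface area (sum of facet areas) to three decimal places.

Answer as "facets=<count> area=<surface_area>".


facets=12 area=637.501

Hull vertices (8/9): indices [0, 1, 2, 3, 4, 5, 6, 7].

Facet areas (half cross-product norm):
  f1: (p5, p4, p0) → 51.5440
  f2: (p7, p4, p6) → 109.3088
  f3: (p7, p5, p0) → 39.5114
  f4: (p1, p4, p6) → 49.6821
  f5: (p1, p5, p4) → 81.6330
  f6: (p2, p4, p0) → 86.9036
  f7: (p2, p7, p0) → 10.1370
  f8: (p2, p7, p4) → 16.3383
  f9: (p3, p7, p5) → 75.0527
  f10: (p3, p1, p5) → 51.8570
  f11: (p3, p7, p6) → 37.0980
  f12: (p3, p1, p6) → 28.4347
Σ area = 637.501

Euler: V−E+F = 8−18+12 = 2.


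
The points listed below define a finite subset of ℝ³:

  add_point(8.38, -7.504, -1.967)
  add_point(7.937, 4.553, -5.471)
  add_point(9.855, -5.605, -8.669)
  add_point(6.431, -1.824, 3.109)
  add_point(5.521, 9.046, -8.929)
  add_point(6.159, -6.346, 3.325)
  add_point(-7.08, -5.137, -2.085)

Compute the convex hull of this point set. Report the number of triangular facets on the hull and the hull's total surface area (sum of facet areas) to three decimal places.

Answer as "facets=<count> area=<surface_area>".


facets=10 area=521.407

7 of the 7 inputs are extreme points: [0, 1, 2, 3, 4, 5, 6].

Triangle areas on the boundary:
  f1: (p4, p2, p6) → 133.2027
  f2: (p3, p4, p6) → 119.0417
  f3: (p3, p5, p6) → 32.5117
  f4: (p0, p2, p6) → 54.9896
  f5: (p0, p5, p6) → 42.0024
  f6: (p0, p3, p5) → 13.1616
  f7: (p1, p4, p2) → 26.9699
  f8: (p1, p3, p4) → 18.9511
  f9: (p1, p0, p2) → 38.4436
  f10: (p1, p0, p3) → 42.1324
Σ area = 521.407

Euler characteristic 7−15+10 = 2 ✓


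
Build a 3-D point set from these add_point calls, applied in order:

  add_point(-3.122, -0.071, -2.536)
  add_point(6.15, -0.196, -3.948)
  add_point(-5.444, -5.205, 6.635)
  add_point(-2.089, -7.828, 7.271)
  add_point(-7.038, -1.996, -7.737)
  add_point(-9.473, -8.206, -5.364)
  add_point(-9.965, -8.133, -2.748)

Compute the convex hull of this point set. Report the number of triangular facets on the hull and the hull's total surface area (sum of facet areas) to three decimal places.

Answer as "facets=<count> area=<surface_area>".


facets=10 area=387.869

Points on the hull: [0, 1, 2, 3, 4, 5, 6] (7 of 7).

Per-facet area ½‖(b−a)×(c−a)‖:
  f1: (p2, p4, p6) → 44.9477
  f2: (p2, p3, p6) → 22.3002
  f3: (p2, p3, p1) → 34.1757
  f4: (p5, p4, p6) → 8.7620
  f5: (p5, p4, p1) → 45.8895
  f6: (p5, p3, p6) → 12.7717
  f7: (p5, p3, p1) → 109.4487
  f8: (p0, p4, p1) → 28.4163
  f9: (p0, p2, p1) → 47.5606
  f10: (p0, p2, p4) → 33.5968
Σ area = 387.869

Euler: V−E+F = 7−15+10 = 2.


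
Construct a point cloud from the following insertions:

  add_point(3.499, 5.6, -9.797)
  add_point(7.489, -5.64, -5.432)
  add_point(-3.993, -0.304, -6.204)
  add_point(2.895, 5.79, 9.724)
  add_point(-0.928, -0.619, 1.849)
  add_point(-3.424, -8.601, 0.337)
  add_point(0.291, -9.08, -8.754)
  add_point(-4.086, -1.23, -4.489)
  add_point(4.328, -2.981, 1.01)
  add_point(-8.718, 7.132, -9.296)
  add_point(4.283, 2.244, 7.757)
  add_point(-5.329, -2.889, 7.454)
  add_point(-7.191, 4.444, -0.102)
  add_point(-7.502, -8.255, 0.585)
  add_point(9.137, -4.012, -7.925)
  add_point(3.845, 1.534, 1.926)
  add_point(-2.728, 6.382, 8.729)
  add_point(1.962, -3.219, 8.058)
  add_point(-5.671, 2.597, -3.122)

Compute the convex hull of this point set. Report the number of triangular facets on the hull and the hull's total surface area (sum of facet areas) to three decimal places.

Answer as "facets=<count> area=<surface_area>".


facets=22 area=1064.638

Points on the hull: [0, 1, 3, 5, 6, 9, 10, 11, 12, 13, 14, 16, 17] (13 of 19).

Area of each hull facet:
  f1: (p13, p6, p9) → 106.0720
  f2: (p0, p6, p9) → 92.4067
  f3: (p0, p6, p14) → 57.7737
  f4: (p0, p3, p9) → 120.0239
  f5: (p0, p3, p14) → 109.2319
  f6: (p16, p3, p9) → 47.9559
  f7: (p12, p13, p9) → 58.3701
  f8: (p12, p16, p9) → 26.0261
  f9: (p1, p6, p14) → 13.9697
  f10: (p5, p13, p6) → 18.1422
  f11: (p5, p17, p13) → 20.2858
  f12: (p5, p1, p6) → 42.4081
  f13: (p5, p1, p17) → 67.1533
  f14: (p10, p3, p14) → 22.8975
  f15: (p10, p17, p3) → 10.0846
  f16: (p10, p1, p14) → 23.5156
  f17: (p10, p1, p17) → 43.8763
  f18: (p11, p17, p13) → 31.6072
  f19: (p11, p12, p13) → 47.3049
  f20: (p11, p12, p16) → 44.5068
  f21: (p11, p16, p3) → 27.3912
  f22: (p11, p17, p3) → 33.6344
Σ area = 1064.638

Check V−E+F: 13 − 33 + 22 = 2.


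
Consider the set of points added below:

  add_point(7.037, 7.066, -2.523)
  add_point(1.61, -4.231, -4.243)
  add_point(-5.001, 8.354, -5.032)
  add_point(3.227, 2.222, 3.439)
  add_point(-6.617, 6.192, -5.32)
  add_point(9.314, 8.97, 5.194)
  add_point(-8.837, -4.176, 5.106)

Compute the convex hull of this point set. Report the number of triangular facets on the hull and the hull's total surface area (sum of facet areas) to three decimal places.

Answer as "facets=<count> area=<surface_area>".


facets=10 area=557.023

Hull vertices (7/7): indices [0, 1, 2, 3, 4, 5, 6].

Per-facet area ½‖(b−a)×(c−a)‖:
  f1: (p1, p4, p6) → 85.2037
  f2: (p0, p1, p5) → 46.6851
  f3: (p2, p5, p6) → 144.3722
  f4: (p2, p4, p6) → 16.5859
  f5: (p2, p0, p5) → 46.0599
  f6: (p2, p1, p4) → 17.5219
  f7: (p2, p0, p1) → 73.1921
  f8: (p3, p5, p6) → 28.6760
  f9: (p3, p1, p6) → 65.6528
  f10: (p3, p1, p5) → 33.0728
Σ area = 557.023

Euler characteristic 7−15+10 = 2 ✓


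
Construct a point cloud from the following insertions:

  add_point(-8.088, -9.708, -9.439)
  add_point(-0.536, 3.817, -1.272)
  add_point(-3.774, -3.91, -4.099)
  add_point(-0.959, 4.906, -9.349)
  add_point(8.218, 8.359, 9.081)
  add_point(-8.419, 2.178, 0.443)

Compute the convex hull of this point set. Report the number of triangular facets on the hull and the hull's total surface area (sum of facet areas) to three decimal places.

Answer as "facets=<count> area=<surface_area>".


facets=4 area=503.927

Points on the hull: [0, 3, 4, 5] (4 of 6).

Per-facet area ½‖(b−a)×(c−a)‖:
  f1: (p0, p4, p5) → 131.9328
  f2: (p3, p4, p5) → 121.2013
  f3: (p3, p0, p5) → 91.5676
  f4: (p3, p0, p4) → 159.2249
Σ area = 503.927

Euler: V−E+F = 4−6+4 = 2.


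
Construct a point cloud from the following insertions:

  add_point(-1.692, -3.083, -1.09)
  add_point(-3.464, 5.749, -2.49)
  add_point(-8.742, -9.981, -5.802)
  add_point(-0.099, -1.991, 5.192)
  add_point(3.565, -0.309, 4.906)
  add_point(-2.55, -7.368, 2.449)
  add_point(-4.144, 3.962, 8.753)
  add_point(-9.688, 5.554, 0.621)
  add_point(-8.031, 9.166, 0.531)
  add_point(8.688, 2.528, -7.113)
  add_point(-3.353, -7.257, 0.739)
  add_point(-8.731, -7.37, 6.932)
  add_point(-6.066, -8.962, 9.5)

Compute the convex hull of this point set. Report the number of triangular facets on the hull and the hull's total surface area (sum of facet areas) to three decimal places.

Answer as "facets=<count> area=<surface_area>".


facets=16 area=866.700

Extreme-point indices: [1, 2, 4, 5, 6, 7, 8, 9, 11, 12] — 10 of 13 on the boundary.

Per-facet area ½‖(b−a)×(c−a)‖:
  f1: (p1, p2, p9) → 113.3101
  f2: (p11, p2, p7) → 90.7382
  f3: (p11, p12, p2) → 21.9442
  f4: (p11, p6, p7) → 60.6066
  f5: (p11, p6, p12) → 24.8916
  f6: (p5, p2, p9) → 94.1719
  f7: (p5, p12, p2) → 39.6185
  f8: (p4, p6, p9) → 52.7020
  f9: (p4, p6, p12) → 60.0656
  f10: (p4, p5, p9) → 63.6277
  f11: (p4, p5, p12) → 38.0407
  f12: (p8, p6, p9) → 100.7434
  f13: (p8, p1, p9) → 15.8038
  f14: (p8, p6, p7) → 19.7689
  f15: (p8, p2, p7) → 19.7911
  f16: (p8, p1, p2) → 50.8758
Σ area = 866.700

Check V−E+F: 10 − 24 + 16 = 2.


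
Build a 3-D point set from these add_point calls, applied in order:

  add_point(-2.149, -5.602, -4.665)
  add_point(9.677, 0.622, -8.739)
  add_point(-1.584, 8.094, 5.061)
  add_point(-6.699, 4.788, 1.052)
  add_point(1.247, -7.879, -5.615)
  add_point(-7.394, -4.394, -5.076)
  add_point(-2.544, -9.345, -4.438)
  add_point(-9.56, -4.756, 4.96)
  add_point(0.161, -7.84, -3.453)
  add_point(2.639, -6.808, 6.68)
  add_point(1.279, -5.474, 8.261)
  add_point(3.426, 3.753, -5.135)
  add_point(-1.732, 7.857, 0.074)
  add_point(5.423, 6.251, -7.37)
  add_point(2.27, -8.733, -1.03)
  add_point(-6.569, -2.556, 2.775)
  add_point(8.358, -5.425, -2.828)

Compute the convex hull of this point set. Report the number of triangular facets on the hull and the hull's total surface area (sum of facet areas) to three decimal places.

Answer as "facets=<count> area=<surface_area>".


Extreme-point indices: [1, 2, 3, 4, 5, 6, 7, 9, 10, 12, 13, 14, 16] — 13 of 17 on the boundary.

Facet areas (half cross-product norm):
  f1: (p10, p2, p7) → 76.5988
  f2: (p5, p4, p1) → 53.1942
  f3: (p16, p4, p1) → 34.1094
  f4: (p16, p2, p1) → 78.5826
  f5: (p16, p10, p2) → 93.2755
  f6: (p13, p2, p1) → 43.0763
  f7: (p13, p5, p1) → 60.4279
  f8: (p6, p5, p4) → 13.7815
  f9: (p6, p5, p7) → 35.7331
  f10: (p3, p13, p5) → 80.6726
  f11: (p3, p2, p7) → 35.9110
  f12: (p3, p5, p7) → 49.2470
  f13: (p14, p16, p4) → 16.9169
  f14: (p14, p6, p4) → 10.0069
  f15: (p12, p13, p2) → 18.6801
  f16: (p12, p3, p2) → 14.6857
  f17: (p12, p3, p13) → 24.4485
  f18: (p9, p14, p6) → 18.5132
  f19: (p9, p10, p7) → 13.0397
  f20: (p9, p6, p7) → 68.0519
  f21: (p9, p16, p10) → 9.0373
  f22: (p9, p14, p16) → 28.3513
Σ area = 876.341

Euler characteristic 13−33+22 = 2 ✓

facets=22 area=876.341


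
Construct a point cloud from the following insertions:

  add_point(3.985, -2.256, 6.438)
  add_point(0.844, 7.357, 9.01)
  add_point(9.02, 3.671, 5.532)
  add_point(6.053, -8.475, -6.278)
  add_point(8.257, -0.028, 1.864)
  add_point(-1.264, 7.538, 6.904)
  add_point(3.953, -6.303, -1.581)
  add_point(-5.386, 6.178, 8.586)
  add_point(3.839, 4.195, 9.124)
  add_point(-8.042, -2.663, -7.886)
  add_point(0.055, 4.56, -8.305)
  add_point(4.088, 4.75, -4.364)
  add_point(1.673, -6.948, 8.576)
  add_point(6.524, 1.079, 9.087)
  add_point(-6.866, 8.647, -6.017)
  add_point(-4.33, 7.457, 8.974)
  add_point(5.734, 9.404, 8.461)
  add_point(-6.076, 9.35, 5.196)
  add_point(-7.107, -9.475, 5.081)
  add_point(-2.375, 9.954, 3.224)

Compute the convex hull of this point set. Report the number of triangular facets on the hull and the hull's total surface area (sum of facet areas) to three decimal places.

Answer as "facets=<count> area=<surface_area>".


facets=30 area=1189.877

Extreme-point indices: [1, 2, 3, 4, 7, 8, 9, 10, 11, 12, 13, 14, 15, 16, 17, 18, 19] — 17 of 20 on the boundary.

Triangle areas on the boundary:
  f1: (p17, p18, p9) → 123.2396
  f2: (p14, p17, p19) → 21.9374
  f3: (p14, p11, p10) → 21.7650
  f4: (p14, p10, p9) → 43.2423
  f5: (p14, p17, p9) → 63.1554
  f6: (p4, p11, p2) → 23.0217
  f7: (p3, p11, p10) → 38.0872
  f8: (p3, p10, p9) → 75.1733
  f9: (p3, p4, p11) → 52.1431
  f10: (p3, p18, p9) → 106.3145
  f11: (p3, p12, p18) → 75.6174
  f12: (p16, p17, p19) → 18.0530
  f13: (p16, p11, p2) → 40.0140
  f14: (p16, p14, p19) → 27.1875
  f15: (p16, p14, p11) → 79.9987
  f16: (p7, p17, p18) → 33.1486
  f17: (p7, p12, p18) → 71.4610
  f18: (p13, p16, p2) → 18.1841
  f19: (p13, p4, p2) → 13.2932
  f20: (p13, p3, p12) → 73.0798
  f21: (p13, p3, p4) → 31.2146
  f22: (p15, p16, p17) → 22.6901
  f23: (p15, p7, p17) → 3.8687
  f24: (p15, p7, p12) → 11.8036
  f25: (p15, p13, p12) → 59.1220
  f26: (p1, p15, p16) → 5.7417
  f27: (p8, p15, p13) → 8.3607
  f28: (p8, p1, p15) → 8.0341
  f29: (p8, p13, p16) → 10.0459
  f30: (p8, p1, p16) → 10.8784
Σ area = 1189.877

Check V−E+F: 17 − 45 + 30 = 2.


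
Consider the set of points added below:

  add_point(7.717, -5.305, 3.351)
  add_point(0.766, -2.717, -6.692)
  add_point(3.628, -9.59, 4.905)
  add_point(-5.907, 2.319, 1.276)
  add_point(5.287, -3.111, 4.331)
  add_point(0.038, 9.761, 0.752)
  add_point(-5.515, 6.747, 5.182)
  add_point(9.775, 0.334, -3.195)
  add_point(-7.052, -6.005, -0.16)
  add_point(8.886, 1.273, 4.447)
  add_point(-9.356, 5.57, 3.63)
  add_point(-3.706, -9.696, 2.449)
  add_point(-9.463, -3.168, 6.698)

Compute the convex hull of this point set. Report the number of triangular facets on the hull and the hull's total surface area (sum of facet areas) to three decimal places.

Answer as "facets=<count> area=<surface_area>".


11 of the 13 inputs are extreme points: [0, 1, 2, 5, 6, 7, 8, 9, 10, 11, 12].

Area of each hull facet:
  f1: (p1, p5, p7) → 67.8684
  f2: (p9, p5, p7) → 49.2373
  f3: (p10, p1, p5) → 76.7623
  f4: (p8, p11, p12) → 21.9397
  f5: (p8, p11, p1) → 30.0633
  f6: (p8, p10, p12) → 36.0939
  f7: (p8, p10, p1) → 66.3067
  f8: (p2, p1, p7) → 66.0423
  f9: (p2, p11, p1) → 47.4001
  f10: (p2, p11, p12) → 34.0807
  f11: (p2, p9, p12) → 88.7149
  f12: (p6, p9, p5) → 49.2772
  f13: (p6, p10, p5) → 13.9674
  f14: (p6, p9, p12) → 83.1080
  f15: (p6, p10, p12) → 19.7213
  f16: (p0, p9, p7) → 25.3524
  f17: (p0, p2, p7) → 16.8093
  f18: (p0, p2, p9) → 13.6137
Σ area = 806.359

Euler: V−E+F = 11−27+18 = 2.

facets=18 area=806.359


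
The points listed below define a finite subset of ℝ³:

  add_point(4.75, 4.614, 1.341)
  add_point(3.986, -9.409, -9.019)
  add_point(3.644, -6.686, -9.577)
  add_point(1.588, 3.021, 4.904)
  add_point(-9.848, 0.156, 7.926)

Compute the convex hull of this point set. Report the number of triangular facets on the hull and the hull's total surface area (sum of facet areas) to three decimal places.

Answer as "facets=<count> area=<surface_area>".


facets=6 area=354.123

5 of the 5 inputs are extreme points: [0, 1, 2, 3, 4].

Facet areas (half cross-product norm):
  f1: (p2, p0, p4) → 130.8958
  f2: (p2, p1, p4) → 31.6858
  f3: (p2, p1, p0) → 18.4087
  f4: (p3, p0, p4) → 16.4761
  f5: (p3, p1, p4) → 113.2505
  f6: (p3, p1, p0) → 43.4063
Σ area = 354.123

Euler: V−E+F = 5−9+6 = 2.


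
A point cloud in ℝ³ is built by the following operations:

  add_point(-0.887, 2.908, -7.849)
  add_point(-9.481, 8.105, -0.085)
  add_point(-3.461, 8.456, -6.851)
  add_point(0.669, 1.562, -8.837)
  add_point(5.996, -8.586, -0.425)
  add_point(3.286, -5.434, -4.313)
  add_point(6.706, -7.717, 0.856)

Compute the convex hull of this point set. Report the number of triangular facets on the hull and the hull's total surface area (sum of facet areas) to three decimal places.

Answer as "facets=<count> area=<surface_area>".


facets=10 area=324.002

Extreme-point indices: [0, 1, 2, 3, 4, 5, 6] — 7 of 7 on the boundary.

Triangle areas on the boundary:
  f1: (p2, p6, p1) → 93.3329
  f2: (p3, p2, p6) → 49.9624
  f3: (p5, p3, p1) → 63.0283
  f4: (p0, p2, p1) → 26.1835
  f5: (p0, p3, p1) → 3.6490
  f6: (p0, p3, p2) → 3.3471
  f7: (p4, p3, p6) → 11.7607
  f8: (p4, p5, p3) → 8.4635
  f9: (p4, p6, p1) → 19.2834
  f10: (p4, p5, p1) → 44.9913
Σ area = 324.002

Euler: V−E+F = 7−15+10 = 2.


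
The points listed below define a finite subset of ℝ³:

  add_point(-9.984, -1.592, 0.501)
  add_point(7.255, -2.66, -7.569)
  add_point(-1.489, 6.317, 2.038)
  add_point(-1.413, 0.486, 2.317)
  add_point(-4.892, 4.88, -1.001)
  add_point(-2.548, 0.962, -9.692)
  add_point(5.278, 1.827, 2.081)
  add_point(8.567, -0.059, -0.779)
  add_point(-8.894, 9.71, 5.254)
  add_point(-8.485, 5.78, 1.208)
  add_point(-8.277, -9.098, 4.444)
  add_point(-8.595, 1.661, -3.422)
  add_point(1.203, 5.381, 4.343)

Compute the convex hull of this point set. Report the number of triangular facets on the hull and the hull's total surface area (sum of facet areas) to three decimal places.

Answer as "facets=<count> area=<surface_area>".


facets=16 area=735.879

Hull vertices (10/13): indices [0, 1, 2, 5, 6, 7, 8, 10, 11, 12].

Triangle areas on the boundary:
  f1: (p10, p8, p0) → 42.4494
  f2: (p10, p5, p0) → 50.5413
  f3: (p11, p8, p0) → 30.9918
  f4: (p11, p5, p0) → 17.2255
  f5: (p11, p5, p8) → 41.4715
  f6: (p2, p5, p8) → 51.3033
  f7: (p12, p10, p8) → 93.9416
  f8: (p12, p2, p7) → 18.0753
  f9: (p12, p2, p8) → 13.9999
  f10: (p1, p10, p7) → 73.0325
  f11: (p1, p10, p5) → 97.2900
  f12: (p1, p2, p7) → 43.7773
  f13: (p1, p2, p5) → 68.5274
  f14: (p6, p10, p7) → 38.7854
  f15: (p6, p12, p7) → 4.1408
  f16: (p6, p12, p10) → 50.3259
Σ area = 735.879

Check V−E+F: 10 − 24 + 16 = 2.


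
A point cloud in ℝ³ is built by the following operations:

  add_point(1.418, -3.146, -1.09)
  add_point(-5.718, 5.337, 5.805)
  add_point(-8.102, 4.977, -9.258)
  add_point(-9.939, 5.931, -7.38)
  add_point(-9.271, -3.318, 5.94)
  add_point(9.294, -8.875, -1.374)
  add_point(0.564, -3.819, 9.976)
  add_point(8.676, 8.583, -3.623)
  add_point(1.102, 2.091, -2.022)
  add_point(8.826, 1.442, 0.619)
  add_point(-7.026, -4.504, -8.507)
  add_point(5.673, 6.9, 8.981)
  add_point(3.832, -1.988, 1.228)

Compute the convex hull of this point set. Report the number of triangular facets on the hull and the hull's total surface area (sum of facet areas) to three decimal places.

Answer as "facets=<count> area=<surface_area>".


Points on the hull: [1, 2, 3, 4, 5, 6, 7, 9, 10, 11] (10 of 13).

Per-facet area ½‖(b−a)×(c−a)‖:
  f1: (p11, p7, p3) → 125.0955
  f2: (p11, p6, p5) → 90.4703
  f3: (p10, p7, p5) → 153.1689
  f4: (p1, p11, p3) → 69.6322
  f5: (p1, p11, p6) → 61.3372
  f6: (p9, p7, p5) → 29.0347
  f7: (p9, p11, p5) → 40.5839
  f8: (p9, p11, p7) → 43.4498
  f9: (p2, p7, p3) → 23.8033
  f10: (p2, p10, p3) → 12.4825
  f11: (p2, p10, p7) → 86.2368
  f12: (p4, p6, p5) → 77.9518
  f13: (p4, p10, p5) → 130.9735
  f14: (p4, p1, p6) → 47.4682
  f15: (p4, p10, p3) → 77.9248
  f16: (p4, p1, p3) → 64.7028
Σ area = 1134.316

Euler: V−E+F = 10−24+16 = 2.

facets=16 area=1134.316


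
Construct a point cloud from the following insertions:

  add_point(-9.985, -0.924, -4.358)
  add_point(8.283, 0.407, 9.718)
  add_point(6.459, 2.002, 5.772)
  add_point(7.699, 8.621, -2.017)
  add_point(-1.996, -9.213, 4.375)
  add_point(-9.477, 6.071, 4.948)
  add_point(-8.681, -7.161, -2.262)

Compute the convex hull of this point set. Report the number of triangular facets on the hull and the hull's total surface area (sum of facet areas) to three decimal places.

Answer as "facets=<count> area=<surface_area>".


facets=8 area=741.787

Hull vertices (6/7): indices [0, 1, 3, 4, 5, 6].

Facet areas (half cross-product norm):
  f1: (p3, p4, p1) → 107.8140
  f2: (p5, p4, p1) → 122.8574
  f3: (p5, p3, p0) → 107.3161
  f4: (p5, p3, p1) → 125.8515
  f5: (p6, p3, p0) → 65.9926
  f6: (p6, p3, p4) → 102.3417
  f7: (p6, p5, p0) → 37.2804
  f8: (p6, p5, p4) → 72.3333
Σ area = 741.787

Euler: V−E+F = 6−12+8 = 2.


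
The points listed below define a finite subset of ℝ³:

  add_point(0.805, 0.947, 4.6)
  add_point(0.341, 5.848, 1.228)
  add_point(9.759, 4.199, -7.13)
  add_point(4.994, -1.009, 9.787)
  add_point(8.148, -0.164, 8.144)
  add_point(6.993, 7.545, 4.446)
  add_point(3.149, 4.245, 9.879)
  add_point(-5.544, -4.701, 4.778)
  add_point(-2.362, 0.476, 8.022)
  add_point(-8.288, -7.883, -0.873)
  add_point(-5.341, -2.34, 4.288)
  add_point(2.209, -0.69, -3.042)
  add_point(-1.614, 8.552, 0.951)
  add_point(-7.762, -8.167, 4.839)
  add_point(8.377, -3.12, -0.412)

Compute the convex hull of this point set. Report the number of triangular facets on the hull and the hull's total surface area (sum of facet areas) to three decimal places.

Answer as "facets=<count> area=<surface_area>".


11 of the 15 inputs are extreme points: [2, 3, 4, 5, 6, 8, 9, 10, 12, 13, 14].

Area of each hull facet:
  f1: (p12, p2, p9) → 130.2030
  f2: (p14, p2, p9) → 82.5270
  f3: (p8, p6, p12) → 35.7110
  f4: (p5, p12, p2) → 57.3779
  f5: (p5, p6, p12) → 34.2856
  f6: (p10, p8, p12) → 29.8239
  f7: (p13, p14, p9) → 49.5349
  f8: (p13, p10, p8) → 13.8613
  f9: (p13, p12, p9) → 50.9964
  f10: (p13, p10, p12) → 7.7244
  f11: (p4, p5, p6) → 24.5931
  f12: (p4, p14, p2) → 41.6591
  f13: (p4, p5, p2) → 52.8840
  f14: (p3, p4, p6) → 10.1499
  f15: (p3, p8, p6) → 18.6644
  f16: (p3, p13, p8) → 37.8091
  f17: (p3, p13, p14) → 83.8012
  f18: (p3, p4, p14) → 15.3681
Σ area = 776.974

Check V−E+F: 11 − 27 + 18 = 2.

facets=18 area=776.974


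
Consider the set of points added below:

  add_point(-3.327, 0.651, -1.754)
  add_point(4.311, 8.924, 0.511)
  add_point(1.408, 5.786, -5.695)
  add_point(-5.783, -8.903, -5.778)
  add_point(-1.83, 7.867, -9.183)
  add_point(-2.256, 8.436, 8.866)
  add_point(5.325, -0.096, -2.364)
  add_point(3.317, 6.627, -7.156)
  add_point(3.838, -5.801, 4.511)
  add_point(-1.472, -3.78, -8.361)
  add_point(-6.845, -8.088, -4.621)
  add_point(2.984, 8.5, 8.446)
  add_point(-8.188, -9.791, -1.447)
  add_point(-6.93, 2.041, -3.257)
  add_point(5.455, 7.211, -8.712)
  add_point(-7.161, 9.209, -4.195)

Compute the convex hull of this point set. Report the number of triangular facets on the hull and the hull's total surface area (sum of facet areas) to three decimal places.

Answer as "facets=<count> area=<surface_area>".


Extreme-point indices: [1, 3, 4, 5, 6, 8, 9, 10, 11, 12, 14, 15] — 12 of 16 on the boundary.

Facet areas (half cross-product norm):
  f1: (p5, p15, p12) → 132.3728
  f2: (p8, p5, p12) → 112.5225
  f3: (p11, p8, p5) → 38.9662
  f4: (p11, p5, p15) → 35.3183
  f5: (p10, p15, p12) → 30.2464
  f6: (p4, p9, p14) → 42.4788
  f7: (p6, p11, p8) → 61.7823
  f8: (p6, p9, p14) → 47.0786
  f9: (p6, p9, p8) → 44.0183
  f10: (p1, p11, p15) → 48.7084
  f11: (p1, p4, p14) → 34.5388
  f12: (p1, p4, p15) → 41.9146
  f13: (p1, p6, p14) → 39.4844
  f14: (p1, p6, p11) → 36.9812
  f15: (p3, p9, p8) → 49.4136
  f16: (p3, p8, p12) → 35.0764
  f17: (p3, p10, p12) → 2.8503
  f18: (p3, p4, p9) → 29.1461
  f19: (p3, p10, p15) → 13.3677
  f20: (p3, p4, p15) → 64.7188
Σ area = 940.984

Euler: V−E+F = 12−30+20 = 2.

facets=20 area=940.984


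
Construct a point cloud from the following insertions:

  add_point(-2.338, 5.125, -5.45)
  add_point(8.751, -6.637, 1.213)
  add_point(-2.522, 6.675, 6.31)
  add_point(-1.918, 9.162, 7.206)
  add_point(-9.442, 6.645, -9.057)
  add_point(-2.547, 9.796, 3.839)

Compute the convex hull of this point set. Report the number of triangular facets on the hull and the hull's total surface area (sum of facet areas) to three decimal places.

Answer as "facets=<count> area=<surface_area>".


6 of the 6 inputs are extreme points: [0, 1, 2, 3, 4, 5].

Triangle areas on the boundary:
  f1: (p3, p5, p4) → 12.4638
  f2: (p3, p5, p1) → 34.7633
  f3: (p0, p1, p4) → 37.2361
  f4: (p0, p5, p4) → 40.2918
  f5: (p0, p5, p1) → 90.8843
  f6: (p2, p1, p4) → 153.1393
  f7: (p2, p3, p4) → 20.9976
  f8: (p2, p3, p1) → 19.2078
Σ area = 408.984

Check V−E+F: 6 − 12 + 8 = 2.

facets=8 area=408.984


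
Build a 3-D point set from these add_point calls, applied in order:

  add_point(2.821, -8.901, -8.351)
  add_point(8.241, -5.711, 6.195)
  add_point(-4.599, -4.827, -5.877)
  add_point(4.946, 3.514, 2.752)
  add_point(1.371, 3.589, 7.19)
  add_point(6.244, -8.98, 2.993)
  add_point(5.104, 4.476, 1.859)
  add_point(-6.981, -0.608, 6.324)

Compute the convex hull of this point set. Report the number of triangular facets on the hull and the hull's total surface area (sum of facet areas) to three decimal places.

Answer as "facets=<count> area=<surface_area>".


Extreme-point indices: [0, 1, 2, 4, 5, 6, 7] — 7 of 8 on the boundary.

Per-facet area ½‖(b−a)×(c−a)‖:
  f1: (p0, p6, p1) → 88.0218
  f2: (p2, p6, p7) → 85.4966
  f3: (p2, p0, p6) → 67.9782
  f4: (p4, p1, p7) → 53.7636
  f5: (p4, p6, p7) → 26.8540
  f6: (p4, p6, p1) → 36.3829
  f7: (p5, p1, p7) → 39.5234
  f8: (p5, p0, p1) → 20.3686
  f9: (p5, p2, p7) → 90.2563
  f10: (p5, p2, p0) → 52.2369
Σ area = 560.882

Check V−E+F: 7 − 15 + 10 = 2.

facets=10 area=560.882


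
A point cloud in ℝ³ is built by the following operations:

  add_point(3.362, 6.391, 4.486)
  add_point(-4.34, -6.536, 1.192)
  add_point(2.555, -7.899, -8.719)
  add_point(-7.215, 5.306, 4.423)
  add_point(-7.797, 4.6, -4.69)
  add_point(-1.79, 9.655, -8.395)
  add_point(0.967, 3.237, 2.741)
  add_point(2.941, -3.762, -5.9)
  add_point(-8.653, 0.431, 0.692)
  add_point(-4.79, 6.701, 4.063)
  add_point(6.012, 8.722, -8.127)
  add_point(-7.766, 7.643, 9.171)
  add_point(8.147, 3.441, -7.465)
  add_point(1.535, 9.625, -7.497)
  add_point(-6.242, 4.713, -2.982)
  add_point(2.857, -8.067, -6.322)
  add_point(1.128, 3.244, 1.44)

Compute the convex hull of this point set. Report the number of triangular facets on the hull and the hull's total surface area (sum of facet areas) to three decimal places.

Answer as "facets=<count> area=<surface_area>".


facets=18 area=862.222

11 of the 17 inputs are extreme points: [0, 1, 2, 4, 5, 8, 10, 11, 12, 13, 15].

Per-facet area ½‖(b−a)×(c−a)‖:
  f1: (p1, p11, p8) → 40.6939
  f2: (p4, p11, p8) → 37.5872
  f3: (p4, p5, p11) → 58.9423
  f4: (p2, p15, p12) → 15.3221
  f5: (p2, p4, p5) → 72.2485
  f6: (p2, p1, p15) → 10.0739
  f7: (p2, p1, p8) → 46.8340
  f8: (p2, p4, p8) → 56.3458
  f9: (p13, p5, p11) → 32.0775
  f10: (p0, p1, p11) → 89.4944
  f11: (p0, p13, p11) → 74.4688
  f12: (p0, p15, p12) → 83.9399
  f13: (p0, p1, p15) → 80.8156
  f14: (p10, p2, p12) → 27.7890
  f15: (p10, p2, p5) → 66.5240
  f16: (p10, p13, p5) → 3.4025
  f17: (p10, p0, p12) → 36.7975
  f18: (p10, p0, p13) → 28.8653
Σ area = 862.222

Check V−E+F: 11 − 27 + 18 = 2.


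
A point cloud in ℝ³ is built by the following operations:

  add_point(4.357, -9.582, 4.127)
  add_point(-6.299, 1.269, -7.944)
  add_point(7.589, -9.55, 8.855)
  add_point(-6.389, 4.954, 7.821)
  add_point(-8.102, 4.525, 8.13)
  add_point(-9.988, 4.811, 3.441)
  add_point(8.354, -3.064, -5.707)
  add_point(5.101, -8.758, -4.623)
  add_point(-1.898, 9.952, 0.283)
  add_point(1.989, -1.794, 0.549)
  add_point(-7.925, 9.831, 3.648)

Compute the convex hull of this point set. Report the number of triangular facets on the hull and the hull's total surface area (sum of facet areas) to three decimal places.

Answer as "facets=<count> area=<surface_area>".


10 of the 11 inputs are extreme points: [0, 1, 2, 3, 4, 5, 6, 7, 8, 10].

Triangle areas on the boundary:
  f1: (p2, p8, p6) → 140.4876
  f2: (p1, p8, p6) → 95.7766
  f3: (p3, p2, p8) → 101.4606
  f4: (p7, p2, p6) → 45.2906
  f5: (p7, p1, p6) → 50.2819
  f6: (p10, p3, p8) → 22.6231
  f7: (p10, p1, p5) → 33.3101
  f8: (p10, p1, p8) → 43.9961
  f9: (p0, p7, p2) → 16.0895
  f10: (p0, p1, p5) → 117.4358
  f11: (p0, p7, p1) → 67.0039
  f12: (p4, p10, p5) → 13.6400
  f13: (p4, p10, p3) → 5.9040
  f14: (p4, p3, p2) → 15.8479
  f15: (p4, p0, p5) → 48.5059
  f16: (p4, p0, p2) → 54.1027
Σ area = 871.756

Check V−E+F: 10 − 24 + 16 = 2.

facets=16 area=871.756


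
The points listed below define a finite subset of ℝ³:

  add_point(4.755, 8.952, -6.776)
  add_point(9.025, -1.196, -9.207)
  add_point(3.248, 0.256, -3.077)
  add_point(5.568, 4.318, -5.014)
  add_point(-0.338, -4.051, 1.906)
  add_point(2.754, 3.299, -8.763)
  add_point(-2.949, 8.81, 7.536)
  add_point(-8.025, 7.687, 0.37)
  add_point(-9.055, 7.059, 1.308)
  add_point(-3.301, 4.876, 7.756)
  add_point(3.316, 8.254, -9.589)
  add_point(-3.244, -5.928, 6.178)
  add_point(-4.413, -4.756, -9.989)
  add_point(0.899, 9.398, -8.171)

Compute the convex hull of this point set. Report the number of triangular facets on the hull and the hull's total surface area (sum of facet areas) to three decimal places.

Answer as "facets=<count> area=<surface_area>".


Extreme-point indices: [0, 1, 3, 6, 7, 8, 9, 10, 11, 12, 13] — 11 of 14 on the boundary.

Triangle areas on the boundary:
  f1: (p12, p11, p8) → 111.3307
  f2: (p12, p11, p1) → 112.4916
  f3: (p9, p11, p1) → 109.7166
  f4: (p9, p6, p1) → 42.4473
  f5: (p9, p11, p8) → 48.1751
  f6: (p9, p6, p8) → 17.1726
  f7: (p7, p6, p8) → 6.7528
  f8: (p7, p12, p8) → 12.3589
  f9: (p3, p6, p1) → 29.9319
  f10: (p3, p0, p1) → 16.3771
  f11: (p3, p0, p6) → 39.6351
  f12: (p10, p0, p1) → 17.8229
  f13: (p10, p12, p1) → 73.7871
  f14: (p13, p7, p12) → 90.7064
  f15: (p13, p10, p12) → 22.8526
  f16: (p13, p10, p0) → 4.8532
  f17: (p13, p7, p6) → 54.7571
  f18: (p13, p0, p6) → 33.1717
Σ area = 844.341

Check V−E+F: 11 − 27 + 18 = 2.

facets=18 area=844.341


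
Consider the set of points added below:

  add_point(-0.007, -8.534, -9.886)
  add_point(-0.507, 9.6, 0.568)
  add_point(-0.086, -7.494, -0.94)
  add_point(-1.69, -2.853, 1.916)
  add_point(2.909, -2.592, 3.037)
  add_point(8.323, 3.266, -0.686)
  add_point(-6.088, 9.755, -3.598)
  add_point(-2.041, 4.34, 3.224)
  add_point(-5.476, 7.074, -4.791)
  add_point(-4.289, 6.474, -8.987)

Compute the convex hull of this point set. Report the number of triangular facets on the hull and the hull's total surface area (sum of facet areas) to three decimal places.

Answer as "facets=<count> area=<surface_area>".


Hull vertices (10/10): indices [0, 1, 2, 3, 4, 5, 6, 7, 8, 9].

Triangle areas on the boundary:
  f1: (p4, p7, p5) → 36.9221
  f2: (p9, p0, p5) → 110.9744
  f3: (p1, p7, p6) → 21.1432
  f4: (p1, p7, p5) → 32.2728
  f5: (p1, p9, p6) → 22.0629
  f6: (p1, p9, p5) → 58.7433
  f7: (p3, p7, p6) → 31.4351
  f8: (p3, p4, p7) → 17.3284
  f9: (p8, p9, p6) → 5.4820
  f10: (p8, p9, p0) → 33.2267
  f11: (p8, p3, p6) → 15.6559
  f12: (p8, p3, p0) → 82.5555
  f13: (p2, p3, p0) → 20.5374
  f14: (p2, p3, p4) → 13.3834
  f15: (p2, p0, p5) → 61.1743
  f16: (p2, p4, p5) → 26.8104
Σ area = 589.708

Check V−E+F: 10 − 24 + 16 = 2.

facets=16 area=589.708


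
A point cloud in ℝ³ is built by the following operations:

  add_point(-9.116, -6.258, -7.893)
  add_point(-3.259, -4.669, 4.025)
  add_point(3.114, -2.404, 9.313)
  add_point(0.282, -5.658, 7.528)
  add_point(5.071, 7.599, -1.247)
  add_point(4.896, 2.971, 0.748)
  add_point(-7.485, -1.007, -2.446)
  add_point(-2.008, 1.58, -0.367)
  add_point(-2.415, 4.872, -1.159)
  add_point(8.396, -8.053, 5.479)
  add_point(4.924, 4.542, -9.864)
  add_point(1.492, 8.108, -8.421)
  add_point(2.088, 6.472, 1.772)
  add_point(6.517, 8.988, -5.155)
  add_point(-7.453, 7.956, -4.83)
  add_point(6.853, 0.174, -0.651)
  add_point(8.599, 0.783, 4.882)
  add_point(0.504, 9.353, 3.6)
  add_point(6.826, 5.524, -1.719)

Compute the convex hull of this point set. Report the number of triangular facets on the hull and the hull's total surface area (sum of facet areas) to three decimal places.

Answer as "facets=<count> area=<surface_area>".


12 of the 19 inputs are extreme points: [0, 1, 2, 3, 6, 9, 10, 11, 13, 14, 16, 17].

Area of each hull facet:
  f1: (p2, p17, p16) → 45.5232
  f2: (p9, p2, p16) → 30.3306
  f3: (p9, p2, p3) → 19.4842
  f4: (p9, p3, p0) → 75.6151
  f5: (p9, p10, p0) → 169.6939
  f6: (p6, p14, p0) → 31.5749
  f7: (p1, p14, p17) → 81.6221
  f8: (p1, p2, p17) → 56.3198
  f9: (p1, p2, p3) → 9.8920
  f10: (p1, p6, p14) → 31.5309
  f11: (p1, p3, p0) → 15.0146
  f12: (p1, p6, p0) → 31.0507
  f13: (p13, p14, p17) → 60.6145
  f14: (p13, p17, p16) → 59.6544
  f15: (p13, p9, p16) → 43.1097
  f16: (p13, p9, p10) → 66.3105
  f17: (p11, p13, p10) → 14.8905
  f18: (p11, p13, p14) → 23.9652
  f19: (p11, p10, p0) → 45.5124
  f20: (p11, p14, p0) → 70.4771
Σ area = 982.186

Euler characteristic 12−30+20 = 2 ✓

facets=20 area=982.186


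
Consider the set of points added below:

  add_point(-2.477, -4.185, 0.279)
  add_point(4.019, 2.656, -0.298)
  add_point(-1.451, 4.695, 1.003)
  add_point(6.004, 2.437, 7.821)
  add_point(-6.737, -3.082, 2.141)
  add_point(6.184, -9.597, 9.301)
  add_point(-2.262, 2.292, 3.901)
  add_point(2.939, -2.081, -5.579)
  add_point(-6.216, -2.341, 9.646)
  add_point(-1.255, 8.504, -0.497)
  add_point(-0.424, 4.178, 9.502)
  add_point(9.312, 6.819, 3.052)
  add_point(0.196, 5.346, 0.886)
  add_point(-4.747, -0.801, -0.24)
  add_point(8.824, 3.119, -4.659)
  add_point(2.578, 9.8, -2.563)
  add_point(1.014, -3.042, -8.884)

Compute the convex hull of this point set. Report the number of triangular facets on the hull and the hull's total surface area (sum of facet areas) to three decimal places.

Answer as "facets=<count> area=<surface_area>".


facets=20 area=867.915

12 of the 17 inputs are extreme points: [0, 3, 4, 5, 8, 9, 10, 11, 13, 14, 15, 16].

Per-facet area ½‖(b−a)×(c−a)‖:
  f1: (p10, p15, p11) → 54.3927
  f2: (p0, p5, p4) → 29.8341
  f3: (p0, p16, p4) → 17.9179
  f4: (p0, p16, p5) → 60.5412
  f5: (p14, p5, p11) → 76.0961
  f6: (p14, p16, p5) → 101.0762
  f7: (p14, p15, p11) → 35.4604
  f8: (p14, p15, p16) → 50.7004
  f9: (p13, p16, p4) → 15.4075
  f10: (p3, p5, p11) → 32.6823
  f11: (p3, p10, p11) → 22.5070
  f12: (p3, p10, p5) → 40.4716
  f13: (p9, p10, p15) → 21.9741
  f14: (p9, p13, p4) → 12.6239
  f15: (p9, p15, p16) → 32.3545
  f16: (p9, p13, p16) → 52.8208
  f17: (p8, p9, p4) → 49.2853
  f18: (p8, p9, p10) → 46.0017
  f19: (p8, p5, p4) → 54.3137
  f20: (p8, p10, p5) → 61.4533
Σ area = 867.915

Euler: V−E+F = 12−30+20 = 2.


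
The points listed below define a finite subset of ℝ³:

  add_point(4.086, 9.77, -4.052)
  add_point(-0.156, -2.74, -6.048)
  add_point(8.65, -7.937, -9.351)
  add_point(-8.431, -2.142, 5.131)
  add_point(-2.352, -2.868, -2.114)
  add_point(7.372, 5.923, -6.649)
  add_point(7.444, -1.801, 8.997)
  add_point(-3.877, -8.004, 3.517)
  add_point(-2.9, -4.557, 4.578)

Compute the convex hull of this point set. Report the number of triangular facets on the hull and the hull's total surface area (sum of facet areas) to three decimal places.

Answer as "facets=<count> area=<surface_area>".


facets=10 area=767.896

Hull vertices (7/9): indices [0, 1, 2, 3, 5, 6, 7].

Area of each hull facet:
  f1: (p6, p0, p3) → 136.2765
  f2: (p7, p6, p3) → 53.1721
  f3: (p7, p6, p2) → 120.7132
  f4: (p1, p0, p3) → 92.9537
  f5: (p1, p7, p3) → 43.8043
  f6: (p1, p7, p2) → 59.1453
  f7: (p5, p6, p2) → 119.3723
  f8: (p5, p6, p0) → 49.3273
  f9: (p5, p1, p2) → 60.6417
  f10: (p5, p1, p0) → 32.4895
Σ area = 767.896

Check V−E+F: 7 − 15 + 10 = 2.


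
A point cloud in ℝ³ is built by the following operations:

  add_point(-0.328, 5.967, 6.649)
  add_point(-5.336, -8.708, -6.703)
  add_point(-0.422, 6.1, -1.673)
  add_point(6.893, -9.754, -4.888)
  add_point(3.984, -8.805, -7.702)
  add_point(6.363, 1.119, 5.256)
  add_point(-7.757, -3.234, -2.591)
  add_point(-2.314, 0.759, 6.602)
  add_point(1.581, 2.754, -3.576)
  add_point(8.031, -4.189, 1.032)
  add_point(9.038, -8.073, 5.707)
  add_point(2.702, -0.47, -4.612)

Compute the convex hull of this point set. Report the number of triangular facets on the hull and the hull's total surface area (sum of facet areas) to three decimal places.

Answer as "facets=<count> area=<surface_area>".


facets=20 area=698.669

Points on the hull: [0, 1, 2, 3, 4, 5, 6, 7, 8, 9, 10, 11] (12 of 12).

Per-facet area ½‖(b−a)×(c−a)‖:
  f1: (p0, p2, p6) → 49.4262
  f2: (p1, p2, p6) → 39.0476
  f3: (p7, p0, p6) → 27.4554
  f4: (p7, p0, p10) → 38.4069
  f5: (p7, p1, p6) → 34.2754
  f6: (p7, p1, p10) → 115.6771
  f7: (p3, p1, p10) → 64.2521
  f8: (p3, p1, p4) → 15.1947
  f9: (p3, p9, p10) → 25.0142
  f10: (p8, p1, p2) → 25.6498
  f11: (p8, p1, p4) → 56.9642
  f12: (p5, p0, p2) → 34.4893
  f13: (p5, p8, p2) → 22.0600
  f14: (p5, p8, p9) → 34.0090
  f15: (p5, p0, p10) → 25.6217
  f16: (p5, p9, p10) → 21.4807
  f17: (p11, p3, p9) → 34.0365
  f18: (p11, p8, p9) → 14.1053
  f19: (p11, p3, p4) → 18.6100
  f20: (p11, p8, p4) → 2.8927
Σ area = 698.669

Euler: V−E+F = 12−30+20 = 2.


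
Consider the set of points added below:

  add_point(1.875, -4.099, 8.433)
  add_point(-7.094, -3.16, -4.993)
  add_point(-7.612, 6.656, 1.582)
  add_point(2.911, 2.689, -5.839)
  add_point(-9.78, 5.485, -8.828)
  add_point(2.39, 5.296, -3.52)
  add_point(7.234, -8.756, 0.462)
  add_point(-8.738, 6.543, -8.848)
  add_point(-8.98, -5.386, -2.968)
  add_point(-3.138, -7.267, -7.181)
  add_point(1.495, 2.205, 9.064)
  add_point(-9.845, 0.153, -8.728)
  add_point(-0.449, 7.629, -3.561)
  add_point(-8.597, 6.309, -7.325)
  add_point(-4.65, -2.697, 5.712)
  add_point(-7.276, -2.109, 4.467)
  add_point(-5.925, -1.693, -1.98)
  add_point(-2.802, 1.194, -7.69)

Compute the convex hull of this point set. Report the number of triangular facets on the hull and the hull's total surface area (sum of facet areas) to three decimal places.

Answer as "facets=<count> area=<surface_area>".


facets=26 area=865.545

Extreme-point indices: [0, 2, 3, 4, 5, 6, 7, 8, 9, 10, 11, 12, 14, 15, 17] — 15 of 18 on the boundary.

Triangle areas on the boundary:
  f1: (p2, p10, p12) → 54.7497
  f2: (p15, p2, p10) → 48.6854
  f3: (p9, p3, p6) → 70.2623
  f4: (p5, p10, p12) → 23.7249
  f5: (p5, p3, p12) → 5.2993
  f6: (p5, p10, p6) → 89.4279
  f7: (p5, p3, p6) → 22.6467
  f8: (p0, p10, p6) → 28.5626
  f9: (p17, p9, p11) → 30.0487
  f10: (p17, p9, p3) → 25.3494
  f11: (p7, p3, p12) → 31.1884
  f12: (p7, p2, p12) → 40.6068
  f13: (p7, p17, p3) → 20.6724
  f14: (p7, p17, p11) → 22.2074
  f15: (p8, p9, p6) → 45.6853
  f16: (p8, p0, p6) → 82.0486
  f17: (p8, p9, p11) → 29.5927
  f18: (p8, p15, p2) → 38.1820
  f19: (p14, p15, p10) → 9.1965
  f20: (p14, p0, p10) → 22.3625
  f21: (p14, p8, p15) → 10.8003
  f22: (p14, p8, p0) → 27.1543
  f23: (p4, p7, p11) → 2.7441
  f24: (p4, p7, p2) → 7.7714
  f25: (p4, p8, p11) → 15.2845
  f26: (p4, p8, p2) → 61.2916
Σ area = 865.545

Euler: V−E+F = 15−39+26 = 2.


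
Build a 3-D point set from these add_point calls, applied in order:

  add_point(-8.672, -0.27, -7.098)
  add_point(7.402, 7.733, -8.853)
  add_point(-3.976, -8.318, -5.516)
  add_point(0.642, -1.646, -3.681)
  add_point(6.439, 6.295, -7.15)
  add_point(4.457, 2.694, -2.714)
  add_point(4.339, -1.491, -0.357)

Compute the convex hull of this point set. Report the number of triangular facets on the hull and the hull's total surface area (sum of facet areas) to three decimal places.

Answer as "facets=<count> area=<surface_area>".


facets=8 area=317.112

Hull vertices (6/7): indices [0, 1, 2, 4, 5, 6].

Area of each hull facet:
  f1: (p2, p1, p0) → 85.1568
  f2: (p6, p2, p0) → 56.2511
  f3: (p6, p2, p1) → 73.7124
  f4: (p5, p6, p0) → 33.9569
  f5: (p5, p6, p1) → 9.5799
  f6: (p4, p1, p0) → 15.9718
  f7: (p4, p5, p0) → 41.9254
  f8: (p4, p5, p1) → 0.5581
Σ area = 317.112

Check V−E+F: 6 − 12 + 8 = 2.


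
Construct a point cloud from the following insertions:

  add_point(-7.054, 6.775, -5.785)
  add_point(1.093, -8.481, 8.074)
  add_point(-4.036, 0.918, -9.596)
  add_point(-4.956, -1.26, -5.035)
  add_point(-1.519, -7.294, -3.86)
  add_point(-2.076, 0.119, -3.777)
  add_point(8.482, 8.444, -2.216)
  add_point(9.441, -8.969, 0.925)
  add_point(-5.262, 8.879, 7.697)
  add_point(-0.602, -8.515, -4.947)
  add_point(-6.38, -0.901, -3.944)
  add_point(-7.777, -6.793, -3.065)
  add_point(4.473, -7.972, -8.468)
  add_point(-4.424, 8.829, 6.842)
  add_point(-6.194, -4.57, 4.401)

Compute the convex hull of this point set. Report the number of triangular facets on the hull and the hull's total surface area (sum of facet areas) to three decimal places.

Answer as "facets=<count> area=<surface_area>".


facets=18 area=1092.448

11 of the 15 inputs are extreme points: [0, 1, 2, 6, 7, 8, 9, 11, 12, 13, 14].

Facet areas (half cross-product norm):
  f1: (p1, p6, p7) → 97.4288
  f2: (p1, p6, p8) → 149.9467
  f3: (p12, p2, p11) → 62.8234
  f4: (p12, p6, p7) → 90.9670
  f5: (p12, p6, p2) → 98.2322
  f6: (p0, p8, p11) → 95.2902
  f7: (p0, p2, p11) → 40.7622
  f8: (p0, p6, p2) → 59.8552
  f9: (p14, p8, p11) → 47.5312
  f10: (p14, p1, p11) → 32.6284
  f11: (p14, p1, p8) → 60.4904
  f12: (p9, p1, p11) → 49.6097
  f13: (p9, p12, p11) → 10.6854
  f14: (p9, p1, p7) → 60.4882
  f15: (p9, p12, p7) → 32.8206
  f16: (p13, p6, p8) → 1.7307
  f17: (p13, p0, p8) → 6.5059
  f18: (p13, p0, p6) → 94.6514
Σ area = 1092.448

Euler characteristic 11−27+18 = 2 ✓
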